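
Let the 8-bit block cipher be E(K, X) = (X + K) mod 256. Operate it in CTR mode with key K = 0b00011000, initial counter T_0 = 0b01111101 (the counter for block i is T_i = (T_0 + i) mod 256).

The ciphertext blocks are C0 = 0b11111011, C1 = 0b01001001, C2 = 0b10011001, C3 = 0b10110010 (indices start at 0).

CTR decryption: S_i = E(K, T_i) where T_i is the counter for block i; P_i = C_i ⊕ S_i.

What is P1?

P1: T = 0b01111110, S = E(K, T) = 0b10010110; 0b01001001 ⊕ 0b10010110 = 0b11011111.

P1 = 0b11011111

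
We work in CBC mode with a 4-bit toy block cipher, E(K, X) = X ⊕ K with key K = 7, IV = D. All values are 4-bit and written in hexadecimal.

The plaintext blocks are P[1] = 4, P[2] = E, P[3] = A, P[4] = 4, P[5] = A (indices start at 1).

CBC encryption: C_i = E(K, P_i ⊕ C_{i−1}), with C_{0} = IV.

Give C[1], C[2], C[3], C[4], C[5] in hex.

C[1] = E, C[2] = 7, C[3] = A, C[4] = 9, C[5] = 4

C[1]: P[1] ⊕ D = 9; E(K, 9) = E.
C[2]: P[2] ⊕ E = 0; E(K, 0) = 7.
C[3]: P[3] ⊕ 7 = D; E(K, D) = A.
C[4]: P[4] ⊕ A = E; E(K, E) = 9.
C[5]: P[5] ⊕ 9 = 3; E(K, 3) = 4.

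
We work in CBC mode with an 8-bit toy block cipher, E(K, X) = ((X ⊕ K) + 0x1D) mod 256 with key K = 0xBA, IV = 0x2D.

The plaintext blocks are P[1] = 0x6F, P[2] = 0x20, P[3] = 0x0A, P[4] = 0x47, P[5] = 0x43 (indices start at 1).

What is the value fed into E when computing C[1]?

CBC encryption: C_i = E(K, P_i ⊕ C_{i−1}), with C_{0} = IV.
C[1]: P[1] ⊕ 0x2D = 0x42; E(K, 0x42) = 0x15.
So the input to E for block [1] is 0x42.

0x42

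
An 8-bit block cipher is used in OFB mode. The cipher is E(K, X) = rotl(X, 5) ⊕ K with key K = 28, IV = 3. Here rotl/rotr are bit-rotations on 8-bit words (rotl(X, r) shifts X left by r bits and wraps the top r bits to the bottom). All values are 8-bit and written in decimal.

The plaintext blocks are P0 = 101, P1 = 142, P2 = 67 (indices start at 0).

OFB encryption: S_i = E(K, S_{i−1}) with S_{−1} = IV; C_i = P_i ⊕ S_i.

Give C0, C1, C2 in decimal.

C0 = 25, C1 = 29, C2 = 45

C0: S = E(K, 3) = 124; 101 ⊕ 124 = 25.
C1: S = E(K, 124) = 147; 142 ⊕ 147 = 29.
C2: S = E(K, 147) = 110; 67 ⊕ 110 = 45.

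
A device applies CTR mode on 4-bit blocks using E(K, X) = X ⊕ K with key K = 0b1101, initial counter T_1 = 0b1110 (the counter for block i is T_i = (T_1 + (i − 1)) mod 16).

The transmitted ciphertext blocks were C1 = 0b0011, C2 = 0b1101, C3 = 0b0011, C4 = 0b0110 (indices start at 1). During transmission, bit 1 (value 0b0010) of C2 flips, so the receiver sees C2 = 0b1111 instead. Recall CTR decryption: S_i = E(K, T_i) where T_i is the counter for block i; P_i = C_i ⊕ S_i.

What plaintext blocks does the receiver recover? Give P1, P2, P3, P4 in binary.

P1 = 0b0000, P2 = 0b1101, P3 = 0b1110, P4 = 0b1010

Only C2 changed, to 0b1111. In CTR, a change in C_i flips the same bit in P_i only; the keystream is unaffected. Decrypting the received ciphertext:
P1: T = 0b1110, S = E(K, T) = 0b0011; 0b0011 ⊕ 0b0011 = 0b0000.
P2: T = 0b1111, S = E(K, T) = 0b0010; 0b1111 ⊕ 0b0010 = 0b1101.
P3: T = 0b0000, S = E(K, T) = 0b1101; 0b0011 ⊕ 0b1101 = 0b1110.
P4: T = 0b0001, S = E(K, T) = 0b1100; 0b0110 ⊕ 0b1100 = 0b1010.
Blocks that differ from the original plaintext: P2.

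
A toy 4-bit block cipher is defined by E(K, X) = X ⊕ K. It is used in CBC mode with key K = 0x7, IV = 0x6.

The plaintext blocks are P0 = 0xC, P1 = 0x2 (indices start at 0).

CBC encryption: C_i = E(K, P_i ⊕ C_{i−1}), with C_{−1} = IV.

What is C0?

C0 = 0xD

C0: P0 ⊕ 0x6 = 0xA; E(K, 0xA) = 0xD.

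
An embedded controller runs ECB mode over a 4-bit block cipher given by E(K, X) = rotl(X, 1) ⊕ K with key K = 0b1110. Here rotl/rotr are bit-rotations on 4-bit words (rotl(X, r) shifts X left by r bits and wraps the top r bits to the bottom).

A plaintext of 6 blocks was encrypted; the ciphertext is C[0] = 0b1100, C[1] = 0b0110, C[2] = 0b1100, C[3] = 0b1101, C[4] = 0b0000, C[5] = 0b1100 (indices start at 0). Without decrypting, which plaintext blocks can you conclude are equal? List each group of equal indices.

ECB encrypts each block independently with the same key, so equal ciphertext blocks imply equal plaintext blocks.
C[0] = C[2] = C[5] = 0b1100, so P[0] = P[2] = P[5].

P[0] = P[2] = P[5]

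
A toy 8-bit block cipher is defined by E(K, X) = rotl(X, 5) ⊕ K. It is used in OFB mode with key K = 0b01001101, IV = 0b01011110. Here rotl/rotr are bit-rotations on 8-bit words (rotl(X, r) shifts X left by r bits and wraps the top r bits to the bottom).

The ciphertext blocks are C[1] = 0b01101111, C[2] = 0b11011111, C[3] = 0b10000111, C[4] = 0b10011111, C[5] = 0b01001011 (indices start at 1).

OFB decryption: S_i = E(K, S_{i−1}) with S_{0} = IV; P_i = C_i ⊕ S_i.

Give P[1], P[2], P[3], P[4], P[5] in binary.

P[1] = 0b11101001, P[2] = 0b01000010, P[3] = 0b01111001, P[4] = 0b00001101, P[5] = 0b01010100

P[1]: S = E(K, 0b01011110) = 0b10000110; 0b01101111 ⊕ 0b10000110 = 0b11101001.
P[2]: S = E(K, 0b10000110) = 0b10011101; 0b11011111 ⊕ 0b10011101 = 0b01000010.
P[3]: S = E(K, 0b10011101) = 0b11111110; 0b10000111 ⊕ 0b11111110 = 0b01111001.
P[4]: S = E(K, 0b11111110) = 0b10010010; 0b10011111 ⊕ 0b10010010 = 0b00001101.
P[5]: S = E(K, 0b10010010) = 0b00011111; 0b01001011 ⊕ 0b00011111 = 0b01010100.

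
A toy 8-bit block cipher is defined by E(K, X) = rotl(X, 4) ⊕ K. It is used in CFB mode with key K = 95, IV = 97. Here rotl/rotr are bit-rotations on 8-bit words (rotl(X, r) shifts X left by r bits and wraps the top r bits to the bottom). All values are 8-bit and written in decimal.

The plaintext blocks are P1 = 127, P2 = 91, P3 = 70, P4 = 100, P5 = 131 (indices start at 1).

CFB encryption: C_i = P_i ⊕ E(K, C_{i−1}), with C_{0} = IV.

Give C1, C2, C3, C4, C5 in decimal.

C1: E(K, 97) = 73; 127 ⊕ 73 = 54.
C2: E(K, 54) = 60; 91 ⊕ 60 = 103.
C3: E(K, 103) = 41; 70 ⊕ 41 = 111.
C4: E(K, 111) = 169; 100 ⊕ 169 = 205.
C5: E(K, 205) = 131; 131 ⊕ 131 = 0.

C1 = 54, C2 = 103, C3 = 111, C4 = 205, C5 = 0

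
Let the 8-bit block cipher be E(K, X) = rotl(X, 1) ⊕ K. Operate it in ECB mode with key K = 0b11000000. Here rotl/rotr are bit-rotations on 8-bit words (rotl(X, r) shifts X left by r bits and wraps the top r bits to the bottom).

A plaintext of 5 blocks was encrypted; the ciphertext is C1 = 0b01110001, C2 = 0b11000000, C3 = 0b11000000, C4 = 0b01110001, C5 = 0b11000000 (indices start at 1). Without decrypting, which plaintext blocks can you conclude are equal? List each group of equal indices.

ECB encrypts each block independently with the same key, so equal ciphertext blocks imply equal plaintext blocks.
C1 = C4 = 0b01110001, so P1 = P4.
C2 = C3 = C5 = 0b11000000, so P2 = P3 = P5.

P1 = P4; P2 = P3 = P5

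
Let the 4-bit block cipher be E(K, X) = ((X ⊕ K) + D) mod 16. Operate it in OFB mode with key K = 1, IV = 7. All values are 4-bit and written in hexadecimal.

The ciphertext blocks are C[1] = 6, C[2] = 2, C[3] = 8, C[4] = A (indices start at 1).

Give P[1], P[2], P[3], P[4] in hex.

OFB decryption: S_i = E(K, S_{i−1}) with S_{0} = IV; P_i = C_i ⊕ S_i.
P[1]: S = E(K, 7) = 3; 6 ⊕ 3 = 5.
P[2]: S = E(K, 3) = F; 2 ⊕ F = D.
P[3]: S = E(K, F) = B; 8 ⊕ B = 3.
P[4]: S = E(K, B) = 7; A ⊕ 7 = D.

P[1] = 5, P[2] = D, P[3] = 3, P[4] = D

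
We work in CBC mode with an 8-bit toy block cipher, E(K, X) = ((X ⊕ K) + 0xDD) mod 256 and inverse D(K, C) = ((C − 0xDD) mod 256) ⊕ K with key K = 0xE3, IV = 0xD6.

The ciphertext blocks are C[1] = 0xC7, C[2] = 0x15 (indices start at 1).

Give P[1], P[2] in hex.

CBC decryption: P_i = D(K, C_i) ⊕ C_{i−1}, with C_{0} = IV.
P[1]: D(K, 0xC7) = 0x09; 0x09 ⊕ 0xD6 = 0xDF.
P[2]: D(K, 0x15) = 0xDB; 0xDB ⊕ 0xC7 = 0x1C.

P[1] = 0xDF, P[2] = 0x1C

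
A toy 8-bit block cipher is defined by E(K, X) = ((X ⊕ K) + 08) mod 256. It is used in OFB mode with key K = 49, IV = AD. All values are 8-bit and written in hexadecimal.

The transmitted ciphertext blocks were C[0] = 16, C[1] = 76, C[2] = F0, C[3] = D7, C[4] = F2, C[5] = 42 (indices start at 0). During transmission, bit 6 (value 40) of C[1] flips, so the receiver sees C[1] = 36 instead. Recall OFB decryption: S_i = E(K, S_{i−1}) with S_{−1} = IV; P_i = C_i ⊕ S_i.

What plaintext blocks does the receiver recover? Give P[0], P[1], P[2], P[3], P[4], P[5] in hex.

P[0] = FA, P[1] = 9B, P[2] = 1C, P[3] = 7A, P[4] = 1E, P[5] = EF

Only C[1] changed, to 36. In OFB, a change in C_i flips the same bit in P_i only; the keystream is unaffected. Decrypting the received ciphertext:
P[0]: S = E(K, AD) = EC; 16 ⊕ EC = FA.
P[1]: S = E(K, EC) = AD; 36 ⊕ AD = 9B.
P[2]: S = E(K, AD) = EC; F0 ⊕ EC = 1C.
P[3]: S = E(K, EC) = AD; D7 ⊕ AD = 7A.
P[4]: S = E(K, AD) = EC; F2 ⊕ EC = 1E.
P[5]: S = E(K, EC) = AD; 42 ⊕ AD = EF.
Blocks that differ from the original plaintext: P[1].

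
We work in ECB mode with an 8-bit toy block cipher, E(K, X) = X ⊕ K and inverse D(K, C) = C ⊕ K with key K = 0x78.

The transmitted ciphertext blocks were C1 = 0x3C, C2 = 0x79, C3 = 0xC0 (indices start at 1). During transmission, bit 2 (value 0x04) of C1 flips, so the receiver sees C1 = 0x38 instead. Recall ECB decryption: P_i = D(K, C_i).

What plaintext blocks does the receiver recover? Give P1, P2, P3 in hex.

Only C1 changed, to 0x38. In ECB, a change in C_i affects only P_i. Decrypting the received ciphertext:
P1: D(K, 0x38) = 0x40.
P2: D(K, 0x79) = 0x01.
P3: D(K, 0xC0) = 0xB8.
Blocks that differ from the original plaintext: P1.

P1 = 0x40, P2 = 0x01, P3 = 0xB8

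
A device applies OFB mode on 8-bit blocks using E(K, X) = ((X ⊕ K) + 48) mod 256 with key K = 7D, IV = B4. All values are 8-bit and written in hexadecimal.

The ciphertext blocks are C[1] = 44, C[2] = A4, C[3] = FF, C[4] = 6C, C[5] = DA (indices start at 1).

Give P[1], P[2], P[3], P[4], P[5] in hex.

P[1] = 55, P[2] = 10, P[3] = EE, P[4] = D8, P[5] = CB

OFB decryption: S_i = E(K, S_{i−1}) with S_{0} = IV; P_i = C_i ⊕ S_i.
P[1]: S = E(K, B4) = 11; 44 ⊕ 11 = 55.
P[2]: S = E(K, 11) = B4; A4 ⊕ B4 = 10.
P[3]: S = E(K, B4) = 11; FF ⊕ 11 = EE.
P[4]: S = E(K, 11) = B4; 6C ⊕ B4 = D8.
P[5]: S = E(K, B4) = 11; DA ⊕ 11 = CB.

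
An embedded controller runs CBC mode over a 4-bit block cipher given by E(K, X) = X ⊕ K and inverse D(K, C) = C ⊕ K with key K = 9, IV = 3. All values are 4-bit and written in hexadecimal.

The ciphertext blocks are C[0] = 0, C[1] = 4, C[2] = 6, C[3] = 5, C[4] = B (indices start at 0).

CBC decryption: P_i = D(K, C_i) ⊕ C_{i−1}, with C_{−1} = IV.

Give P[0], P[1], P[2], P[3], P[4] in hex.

P[0]: D(K, 0) = 9; 9 ⊕ 3 = A.
P[1]: D(K, 4) = D; D ⊕ 0 = D.
P[2]: D(K, 6) = F; F ⊕ 4 = B.
P[3]: D(K, 5) = C; C ⊕ 6 = A.
P[4]: D(K, B) = 2; 2 ⊕ 5 = 7.

P[0] = A, P[1] = D, P[2] = B, P[3] = A, P[4] = 7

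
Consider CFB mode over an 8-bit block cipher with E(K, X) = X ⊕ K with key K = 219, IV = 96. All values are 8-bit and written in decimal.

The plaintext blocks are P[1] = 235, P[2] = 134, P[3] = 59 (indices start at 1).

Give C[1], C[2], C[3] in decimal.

CFB encryption: C_i = P_i ⊕ E(K, C_{i−1}), with C_{0} = IV.
C[1]: E(K, 96) = 187; 235 ⊕ 187 = 80.
C[2]: E(K, 80) = 139; 134 ⊕ 139 = 13.
C[3]: E(K, 13) = 214; 59 ⊕ 214 = 237.

C[1] = 80, C[2] = 13, C[3] = 237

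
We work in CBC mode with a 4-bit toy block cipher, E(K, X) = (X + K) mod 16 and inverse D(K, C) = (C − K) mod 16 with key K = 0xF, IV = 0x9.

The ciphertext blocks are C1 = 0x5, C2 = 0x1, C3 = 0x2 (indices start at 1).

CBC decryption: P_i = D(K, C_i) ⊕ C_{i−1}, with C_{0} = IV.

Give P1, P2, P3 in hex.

P1: D(K, 0x5) = 0x6; 0x6 ⊕ 0x9 = 0xF.
P2: D(K, 0x1) = 0x2; 0x2 ⊕ 0x5 = 0x7.
P3: D(K, 0x2) = 0x3; 0x3 ⊕ 0x1 = 0x2.

P1 = 0xF, P2 = 0x7, P3 = 0x2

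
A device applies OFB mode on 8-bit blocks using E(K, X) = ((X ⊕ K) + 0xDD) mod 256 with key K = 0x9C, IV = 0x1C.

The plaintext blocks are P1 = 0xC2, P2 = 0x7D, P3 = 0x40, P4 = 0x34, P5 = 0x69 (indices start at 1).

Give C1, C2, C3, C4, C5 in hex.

OFB encryption: S_i = E(K, S_{i−1}) with S_{0} = IV; C_i = P_i ⊕ S_i.
C1: S = E(K, 0x1C) = 0x5D; 0xC2 ⊕ 0x5D = 0x9F.
C2: S = E(K, 0x5D) = 0x9E; 0x7D ⊕ 0x9E = 0xE3.
C3: S = E(K, 0x9E) = 0xDF; 0x40 ⊕ 0xDF = 0x9F.
C4: S = E(K, 0xDF) = 0x20; 0x34 ⊕ 0x20 = 0x14.
C5: S = E(K, 0x20) = 0x99; 0x69 ⊕ 0x99 = 0xF0.

C1 = 0x9F, C2 = 0xE3, C3 = 0x9F, C4 = 0x14, C5 = 0xF0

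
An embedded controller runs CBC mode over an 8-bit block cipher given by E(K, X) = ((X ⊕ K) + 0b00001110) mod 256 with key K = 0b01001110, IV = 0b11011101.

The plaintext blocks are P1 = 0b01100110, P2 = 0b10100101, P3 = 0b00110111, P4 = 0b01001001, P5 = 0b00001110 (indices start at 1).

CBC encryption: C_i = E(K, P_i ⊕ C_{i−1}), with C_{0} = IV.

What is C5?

C1: P1 ⊕ 0b11011101 = 0b10111011; E(K, 0b10111011) = 0b00000011.
C2: P2 ⊕ 0b00000011 = 0b10100110; E(K, 0b10100110) = 0b11110110.
C3: P3 ⊕ 0b11110110 = 0b11000001; E(K, 0b11000001) = 0b10011101.
C4: P4 ⊕ 0b10011101 = 0b11010100; E(K, 0b11010100) = 0b10101000.
C5: P5 ⊕ 0b10101000 = 0b10100110; E(K, 0b10100110) = 0b11110110.

C5 = 0b11110110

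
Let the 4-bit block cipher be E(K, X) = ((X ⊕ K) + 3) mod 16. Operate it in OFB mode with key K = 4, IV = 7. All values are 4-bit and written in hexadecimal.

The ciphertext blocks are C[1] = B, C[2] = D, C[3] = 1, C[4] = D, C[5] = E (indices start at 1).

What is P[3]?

OFB decryption: S_i = E(K, S_{i−1}) with S_{0} = IV; P_i = C_i ⊕ S_i.
P[1]: S = E(K, 7) = 6; B ⊕ 6 = D.
P[2]: S = E(K, 6) = 5; D ⊕ 5 = 8.
P[3]: S = E(K, 5) = 4; 1 ⊕ 4 = 5.

P[3] = 5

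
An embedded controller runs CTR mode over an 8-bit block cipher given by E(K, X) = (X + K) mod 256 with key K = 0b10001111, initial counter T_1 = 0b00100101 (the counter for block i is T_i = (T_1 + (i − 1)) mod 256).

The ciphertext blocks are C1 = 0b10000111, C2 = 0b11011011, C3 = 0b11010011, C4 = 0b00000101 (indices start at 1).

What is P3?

P3 = 0b01100101

CTR decryption: S_i = E(K, T_i) where T_i is the counter for block i; P_i = C_i ⊕ S_i.
P3: T = 0b00100111, S = E(K, T) = 0b10110110; 0b11010011 ⊕ 0b10110110 = 0b01100101.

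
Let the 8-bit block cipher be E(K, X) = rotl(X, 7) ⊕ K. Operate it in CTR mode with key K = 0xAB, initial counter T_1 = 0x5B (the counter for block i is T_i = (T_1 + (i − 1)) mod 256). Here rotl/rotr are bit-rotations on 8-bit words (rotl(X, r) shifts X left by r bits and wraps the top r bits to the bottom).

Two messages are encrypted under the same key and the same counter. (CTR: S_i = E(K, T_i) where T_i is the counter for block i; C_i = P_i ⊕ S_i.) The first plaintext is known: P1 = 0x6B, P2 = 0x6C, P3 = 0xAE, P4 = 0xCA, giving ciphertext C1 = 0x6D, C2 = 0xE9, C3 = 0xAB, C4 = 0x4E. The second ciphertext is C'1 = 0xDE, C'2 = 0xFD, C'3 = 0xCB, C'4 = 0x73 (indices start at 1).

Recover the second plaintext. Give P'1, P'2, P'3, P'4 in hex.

P'1 = 0xD8, P'2 = 0x78, P'3 = 0xCE, P'4 = 0xF7

In CTR with a reused counter, both messages share the same keystream S_i, so C_i ⊕ C'_i = P_i ⊕ P'_i and thus P'_i = P_i ⊕ C_i ⊕ C'_i.
P'1: 0x6B ⊕ 0x6D ⊕ 0xDE = 0xD8.
P'2: 0x6C ⊕ 0xE9 ⊕ 0xFD = 0x78.
P'3: 0xAE ⊕ 0xAB ⊕ 0xCB = 0xCE.
P'4: 0xCA ⊕ 0x4E ⊕ 0x73 = 0xF7.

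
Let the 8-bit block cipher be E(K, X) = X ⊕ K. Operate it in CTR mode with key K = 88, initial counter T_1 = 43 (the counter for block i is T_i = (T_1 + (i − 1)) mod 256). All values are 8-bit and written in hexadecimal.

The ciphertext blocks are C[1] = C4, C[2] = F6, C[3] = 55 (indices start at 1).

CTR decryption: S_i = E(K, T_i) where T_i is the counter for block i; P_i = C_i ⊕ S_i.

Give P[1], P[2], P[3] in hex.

P[1] = 0F, P[2] = 3A, P[3] = 98

P[1]: T = 43, S = E(K, T) = CB; C4 ⊕ CB = 0F.
P[2]: T = 44, S = E(K, T) = CC; F6 ⊕ CC = 3A.
P[3]: T = 45, S = E(K, T) = CD; 55 ⊕ CD = 98.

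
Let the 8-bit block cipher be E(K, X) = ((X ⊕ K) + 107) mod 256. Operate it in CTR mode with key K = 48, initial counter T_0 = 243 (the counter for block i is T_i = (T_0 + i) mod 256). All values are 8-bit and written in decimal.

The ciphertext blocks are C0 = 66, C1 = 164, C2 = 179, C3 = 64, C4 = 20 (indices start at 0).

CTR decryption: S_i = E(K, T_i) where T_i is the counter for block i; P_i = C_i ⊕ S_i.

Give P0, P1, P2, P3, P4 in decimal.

P0: T = 243, S = E(K, T) = 46; 66 ⊕ 46 = 108.
P1: T = 244, S = E(K, T) = 47; 164 ⊕ 47 = 139.
P2: T = 245, S = E(K, T) = 48; 179 ⊕ 48 = 131.
P3: T = 246, S = E(K, T) = 49; 64 ⊕ 49 = 113.
P4: T = 247, S = E(K, T) = 50; 20 ⊕ 50 = 38.

P0 = 108, P1 = 139, P2 = 131, P3 = 113, P4 = 38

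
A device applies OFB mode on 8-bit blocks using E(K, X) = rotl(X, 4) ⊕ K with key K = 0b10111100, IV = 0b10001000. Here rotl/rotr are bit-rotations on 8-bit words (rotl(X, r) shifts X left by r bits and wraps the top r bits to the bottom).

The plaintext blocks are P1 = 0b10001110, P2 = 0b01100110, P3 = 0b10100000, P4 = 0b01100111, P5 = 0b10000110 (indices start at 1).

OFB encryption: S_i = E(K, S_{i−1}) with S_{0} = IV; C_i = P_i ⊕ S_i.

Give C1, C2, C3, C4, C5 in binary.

C1: S = E(K, 0b10001000) = 0b00110100; 0b10001110 ⊕ 0b00110100 = 0b10111010.
C2: S = E(K, 0b00110100) = 0b11111111; 0b01100110 ⊕ 0b11111111 = 0b10011001.
C3: S = E(K, 0b11111111) = 0b01000011; 0b10100000 ⊕ 0b01000011 = 0b11100011.
C4: S = E(K, 0b01000011) = 0b10001000; 0b01100111 ⊕ 0b10001000 = 0b11101111.
C5: S = E(K, 0b10001000) = 0b00110100; 0b10000110 ⊕ 0b00110100 = 0b10110010.

C1 = 0b10111010, C2 = 0b10011001, C3 = 0b11100011, C4 = 0b11101111, C5 = 0b10110010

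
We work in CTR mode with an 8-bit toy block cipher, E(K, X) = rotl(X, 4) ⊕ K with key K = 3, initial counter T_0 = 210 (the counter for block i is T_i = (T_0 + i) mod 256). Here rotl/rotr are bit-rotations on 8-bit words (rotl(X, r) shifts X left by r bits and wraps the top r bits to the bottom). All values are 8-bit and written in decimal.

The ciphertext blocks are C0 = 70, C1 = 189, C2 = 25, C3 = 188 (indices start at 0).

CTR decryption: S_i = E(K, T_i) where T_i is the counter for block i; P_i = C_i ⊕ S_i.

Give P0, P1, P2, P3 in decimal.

P0 = 104, P1 = 131, P2 = 87, P3 = 226

P0: T = 210, S = E(K, T) = 46; 70 ⊕ 46 = 104.
P1: T = 211, S = E(K, T) = 62; 189 ⊕ 62 = 131.
P2: T = 212, S = E(K, T) = 78; 25 ⊕ 78 = 87.
P3: T = 213, S = E(K, T) = 94; 188 ⊕ 94 = 226.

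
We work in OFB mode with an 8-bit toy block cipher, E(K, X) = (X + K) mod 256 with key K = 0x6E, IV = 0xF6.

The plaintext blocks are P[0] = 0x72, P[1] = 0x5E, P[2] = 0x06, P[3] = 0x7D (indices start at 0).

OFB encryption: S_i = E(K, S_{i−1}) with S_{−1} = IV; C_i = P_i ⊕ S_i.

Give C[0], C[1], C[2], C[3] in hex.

C[0]: S = E(K, 0xF6) = 0x64; 0x72 ⊕ 0x64 = 0x16.
C[1]: S = E(K, 0x64) = 0xD2; 0x5E ⊕ 0xD2 = 0x8C.
C[2]: S = E(K, 0xD2) = 0x40; 0x06 ⊕ 0x40 = 0x46.
C[3]: S = E(K, 0x40) = 0xAE; 0x7D ⊕ 0xAE = 0xD3.

C[0] = 0x16, C[1] = 0x8C, C[2] = 0x46, C[3] = 0xD3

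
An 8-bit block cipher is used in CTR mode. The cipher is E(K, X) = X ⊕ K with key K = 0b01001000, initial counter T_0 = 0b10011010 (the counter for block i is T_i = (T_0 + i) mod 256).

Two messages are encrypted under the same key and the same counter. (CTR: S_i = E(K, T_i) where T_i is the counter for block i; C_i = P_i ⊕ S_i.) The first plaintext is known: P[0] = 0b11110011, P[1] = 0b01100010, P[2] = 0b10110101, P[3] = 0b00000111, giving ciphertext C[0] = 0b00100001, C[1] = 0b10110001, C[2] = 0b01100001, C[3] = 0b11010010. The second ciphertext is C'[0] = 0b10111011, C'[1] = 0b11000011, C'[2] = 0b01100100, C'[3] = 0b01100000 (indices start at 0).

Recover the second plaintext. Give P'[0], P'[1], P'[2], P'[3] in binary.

In CTR with a reused counter, both messages share the same keystream S_i, so C_i ⊕ C'_i = P_i ⊕ P'_i and thus P'_i = P_i ⊕ C_i ⊕ C'_i.
P'[0]: 0b11110011 ⊕ 0b00100001 ⊕ 0b10111011 = 0b01101001.
P'[1]: 0b01100010 ⊕ 0b10110001 ⊕ 0b11000011 = 0b00010000.
P'[2]: 0b10110101 ⊕ 0b01100001 ⊕ 0b01100100 = 0b10110000.
P'[3]: 0b00000111 ⊕ 0b11010010 ⊕ 0b01100000 = 0b10110101.

P'[0] = 0b01101001, P'[1] = 0b00010000, P'[2] = 0b10110000, P'[3] = 0b10110101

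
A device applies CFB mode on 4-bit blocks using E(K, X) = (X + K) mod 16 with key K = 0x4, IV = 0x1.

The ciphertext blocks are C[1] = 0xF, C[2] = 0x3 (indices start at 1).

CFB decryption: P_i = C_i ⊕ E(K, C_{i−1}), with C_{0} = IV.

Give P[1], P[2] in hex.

P[1] = 0xA, P[2] = 0x0

P[1]: E(K, 0x1) = 0x5; 0xF ⊕ 0x5 = 0xA.
P[2]: E(K, 0xF) = 0x3; 0x3 ⊕ 0x3 = 0x0.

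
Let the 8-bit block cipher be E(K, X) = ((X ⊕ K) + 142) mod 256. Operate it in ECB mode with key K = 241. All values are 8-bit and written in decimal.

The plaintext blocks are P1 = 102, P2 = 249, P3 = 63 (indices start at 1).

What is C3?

ECB encryption: C_i = E(K, P_i).
C3: E(K, 63) = 92.

C3 = 92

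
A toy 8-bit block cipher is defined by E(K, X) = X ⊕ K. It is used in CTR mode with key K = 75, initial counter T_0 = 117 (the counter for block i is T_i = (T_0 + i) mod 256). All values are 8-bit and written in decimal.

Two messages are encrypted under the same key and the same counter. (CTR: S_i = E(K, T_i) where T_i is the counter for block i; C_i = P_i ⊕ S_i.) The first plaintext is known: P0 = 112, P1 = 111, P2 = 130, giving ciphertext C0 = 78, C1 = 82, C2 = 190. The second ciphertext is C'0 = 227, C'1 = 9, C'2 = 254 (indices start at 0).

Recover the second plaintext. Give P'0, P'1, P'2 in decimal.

P'0 = 221, P'1 = 52, P'2 = 194

In CTR with a reused counter, both messages share the same keystream S_i, so C_i ⊕ C'_i = P_i ⊕ P'_i and thus P'_i = P_i ⊕ C_i ⊕ C'_i.
P'0: 112 ⊕ 78 ⊕ 227 = 221.
P'1: 111 ⊕ 82 ⊕ 9 = 52.
P'2: 130 ⊕ 190 ⊕ 254 = 194.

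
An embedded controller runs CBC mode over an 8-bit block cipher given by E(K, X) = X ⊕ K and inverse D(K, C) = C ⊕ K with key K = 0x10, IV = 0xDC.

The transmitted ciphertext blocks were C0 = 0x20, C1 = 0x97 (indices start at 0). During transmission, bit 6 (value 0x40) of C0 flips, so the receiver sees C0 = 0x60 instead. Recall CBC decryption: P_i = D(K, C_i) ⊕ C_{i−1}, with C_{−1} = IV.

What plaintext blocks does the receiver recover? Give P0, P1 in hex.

P0 = 0xAC, P1 = 0xE7

Only C0 changed, to 0x60. In CBC, a change in C_i garbles P_i and flips the same bit in P_{i+1}. Decrypting the received ciphertext:
P0: D(K, 0x60) = 0x70; 0x70 ⊕ 0xDC = 0xAC.
P1: D(K, 0x97) = 0x87; 0x87 ⊕ 0x60 = 0xE7.
Blocks that differ from the original plaintext: P0, P1.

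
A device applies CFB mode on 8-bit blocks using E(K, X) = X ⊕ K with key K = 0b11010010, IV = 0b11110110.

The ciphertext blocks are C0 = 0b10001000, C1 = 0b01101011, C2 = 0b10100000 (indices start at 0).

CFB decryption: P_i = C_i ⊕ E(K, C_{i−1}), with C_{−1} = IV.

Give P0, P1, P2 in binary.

P0: E(K, 0b11110110) = 0b00100100; 0b10001000 ⊕ 0b00100100 = 0b10101100.
P1: E(K, 0b10001000) = 0b01011010; 0b01101011 ⊕ 0b01011010 = 0b00110001.
P2: E(K, 0b01101011) = 0b10111001; 0b10100000 ⊕ 0b10111001 = 0b00011001.

P0 = 0b10101100, P1 = 0b00110001, P2 = 0b00011001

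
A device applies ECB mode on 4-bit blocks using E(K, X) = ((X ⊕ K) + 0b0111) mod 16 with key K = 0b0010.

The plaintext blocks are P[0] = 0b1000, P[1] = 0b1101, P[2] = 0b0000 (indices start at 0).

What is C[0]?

C[0] = 0b0001

ECB encryption: C_i = E(K, P_i).
C[0]: E(K, 0b1000) = 0b0001.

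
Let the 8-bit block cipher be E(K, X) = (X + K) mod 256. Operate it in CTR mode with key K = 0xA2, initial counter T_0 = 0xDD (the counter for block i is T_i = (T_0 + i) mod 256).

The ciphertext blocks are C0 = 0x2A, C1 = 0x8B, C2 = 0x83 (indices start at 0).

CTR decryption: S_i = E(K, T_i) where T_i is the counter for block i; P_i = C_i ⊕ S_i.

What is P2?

P2 = 0x02

P2: T = 0xDF, S = E(K, T) = 0x81; 0x83 ⊕ 0x81 = 0x02.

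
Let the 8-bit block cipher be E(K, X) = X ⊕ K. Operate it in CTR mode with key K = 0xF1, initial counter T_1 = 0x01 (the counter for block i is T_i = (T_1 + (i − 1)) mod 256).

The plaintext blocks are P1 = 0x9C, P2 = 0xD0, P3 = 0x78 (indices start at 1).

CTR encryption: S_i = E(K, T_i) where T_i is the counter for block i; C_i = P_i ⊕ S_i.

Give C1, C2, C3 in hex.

C1 = 0x6C, C2 = 0x23, C3 = 0x8A

C1: T = 0x01, S = E(K, T) = 0xF0; 0x9C ⊕ 0xF0 = 0x6C.
C2: T = 0x02, S = E(K, T) = 0xF3; 0xD0 ⊕ 0xF3 = 0x23.
C3: T = 0x03, S = E(K, T) = 0xF2; 0x78 ⊕ 0xF2 = 0x8A.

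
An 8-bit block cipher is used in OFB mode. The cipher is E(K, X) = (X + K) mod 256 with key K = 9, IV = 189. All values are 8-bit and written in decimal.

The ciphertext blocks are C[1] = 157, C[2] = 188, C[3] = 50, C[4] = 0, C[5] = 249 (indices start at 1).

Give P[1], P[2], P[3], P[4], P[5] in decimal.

OFB decryption: S_i = E(K, S_{i−1}) with S_{0} = IV; P_i = C_i ⊕ S_i.
P[1]: S = E(K, 189) = 198; 157 ⊕ 198 = 91.
P[2]: S = E(K, 198) = 207; 188 ⊕ 207 = 115.
P[3]: S = E(K, 207) = 216; 50 ⊕ 216 = 234.
P[4]: S = E(K, 216) = 225; 0 ⊕ 225 = 225.
P[5]: S = E(K, 225) = 234; 249 ⊕ 234 = 19.

P[1] = 91, P[2] = 115, P[3] = 234, P[4] = 225, P[5] = 19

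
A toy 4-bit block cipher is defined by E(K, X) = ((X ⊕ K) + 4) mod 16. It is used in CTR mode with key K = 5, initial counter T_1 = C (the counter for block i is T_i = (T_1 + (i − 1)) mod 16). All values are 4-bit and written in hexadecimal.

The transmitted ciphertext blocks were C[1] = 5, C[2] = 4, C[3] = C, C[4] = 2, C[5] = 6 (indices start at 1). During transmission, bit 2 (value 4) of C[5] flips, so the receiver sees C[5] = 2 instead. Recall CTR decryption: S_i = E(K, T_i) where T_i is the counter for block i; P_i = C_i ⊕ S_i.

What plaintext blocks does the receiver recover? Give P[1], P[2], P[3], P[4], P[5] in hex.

Only C[5] changed, to 2. In CTR, a change in C_i flips the same bit in P_i only; the keystream is unaffected. Decrypting the received ciphertext:
P[1]: T = C, S = E(K, T) = D; 5 ⊕ D = 8.
P[2]: T = D, S = E(K, T) = C; 4 ⊕ C = 8.
P[3]: T = E, S = E(K, T) = F; C ⊕ F = 3.
P[4]: T = F, S = E(K, T) = E; 2 ⊕ E = C.
P[5]: T = 0, S = E(K, T) = 9; 2 ⊕ 9 = B.
Blocks that differ from the original plaintext: P[5].

P[1] = 8, P[2] = 8, P[3] = 3, P[4] = C, P[5] = B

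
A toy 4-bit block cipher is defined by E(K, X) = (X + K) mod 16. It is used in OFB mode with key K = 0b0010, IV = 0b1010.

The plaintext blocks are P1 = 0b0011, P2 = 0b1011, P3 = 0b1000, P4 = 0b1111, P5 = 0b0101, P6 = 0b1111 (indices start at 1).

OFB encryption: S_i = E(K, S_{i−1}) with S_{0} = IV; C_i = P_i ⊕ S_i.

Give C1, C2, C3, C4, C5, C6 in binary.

C1 = 0b1111, C2 = 0b0101, C3 = 0b1000, C4 = 0b1101, C5 = 0b0001, C6 = 0b1001

C1: S = E(K, 0b1010) = 0b1100; 0b0011 ⊕ 0b1100 = 0b1111.
C2: S = E(K, 0b1100) = 0b1110; 0b1011 ⊕ 0b1110 = 0b0101.
C3: S = E(K, 0b1110) = 0b0000; 0b1000 ⊕ 0b0000 = 0b1000.
C4: S = E(K, 0b0000) = 0b0010; 0b1111 ⊕ 0b0010 = 0b1101.
C5: S = E(K, 0b0010) = 0b0100; 0b0101 ⊕ 0b0100 = 0b0001.
C6: S = E(K, 0b0100) = 0b0110; 0b1111 ⊕ 0b0110 = 0b1001.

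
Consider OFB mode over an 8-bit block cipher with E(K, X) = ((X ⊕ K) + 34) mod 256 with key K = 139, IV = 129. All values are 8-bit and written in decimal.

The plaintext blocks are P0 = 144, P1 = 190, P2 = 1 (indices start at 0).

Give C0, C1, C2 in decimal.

C0 = 188, C1 = 119, C2 = 101

OFB encryption: S_i = E(K, S_{i−1}) with S_{−1} = IV; C_i = P_i ⊕ S_i.
C0: S = E(K, 129) = 44; 144 ⊕ 44 = 188.
C1: S = E(K, 44) = 201; 190 ⊕ 201 = 119.
C2: S = E(K, 201) = 100; 1 ⊕ 100 = 101.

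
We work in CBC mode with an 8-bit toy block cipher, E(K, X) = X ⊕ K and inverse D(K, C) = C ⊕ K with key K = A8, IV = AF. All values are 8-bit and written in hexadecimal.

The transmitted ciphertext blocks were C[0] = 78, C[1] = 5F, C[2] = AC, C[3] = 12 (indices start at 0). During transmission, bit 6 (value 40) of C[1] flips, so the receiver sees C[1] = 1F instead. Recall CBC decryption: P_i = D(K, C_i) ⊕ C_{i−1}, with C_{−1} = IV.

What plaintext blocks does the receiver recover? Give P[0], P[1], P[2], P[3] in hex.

P[0] = 7F, P[1] = CF, P[2] = 1B, P[3] = 16

Only C[1] changed, to 1F. In CBC, a change in C_i garbles P_i and flips the same bit in P_{i+1}. Decrypting the received ciphertext:
P[0]: D(K, 78) = D0; D0 ⊕ AF = 7F.
P[1]: D(K, 1F) = B7; B7 ⊕ 78 = CF.
P[2]: D(K, AC) = 04; 04 ⊕ 1F = 1B.
P[3]: D(K, 12) = BA; BA ⊕ AC = 16.
Blocks that differ from the original plaintext: P[1], P[2].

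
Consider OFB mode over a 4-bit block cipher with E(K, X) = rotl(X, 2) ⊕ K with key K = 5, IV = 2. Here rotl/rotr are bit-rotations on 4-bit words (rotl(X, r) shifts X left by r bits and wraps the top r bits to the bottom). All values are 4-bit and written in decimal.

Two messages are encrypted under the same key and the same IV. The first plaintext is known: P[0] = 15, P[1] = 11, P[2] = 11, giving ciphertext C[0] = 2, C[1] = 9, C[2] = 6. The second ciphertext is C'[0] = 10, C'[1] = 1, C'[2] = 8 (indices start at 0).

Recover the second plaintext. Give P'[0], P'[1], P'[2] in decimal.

In OFB with a reused IV, both messages share the same keystream S_i, so C_i ⊕ C'_i = P_i ⊕ P'_i and thus P'_i = P_i ⊕ C_i ⊕ C'_i.
P'[0]: 15 ⊕ 2 ⊕ 10 = 7.
P'[1]: 11 ⊕ 9 ⊕ 1 = 3.
P'[2]: 11 ⊕ 6 ⊕ 8 = 5.

P'[0] = 7, P'[1] = 3, P'[2] = 5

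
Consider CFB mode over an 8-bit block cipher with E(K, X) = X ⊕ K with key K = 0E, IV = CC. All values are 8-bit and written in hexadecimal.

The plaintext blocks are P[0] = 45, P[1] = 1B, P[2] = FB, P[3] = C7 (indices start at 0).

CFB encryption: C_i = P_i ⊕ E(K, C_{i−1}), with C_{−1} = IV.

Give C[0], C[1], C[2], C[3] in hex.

C[0]: E(K, CC) = C2; 45 ⊕ C2 = 87.
C[1]: E(K, 87) = 89; 1B ⊕ 89 = 92.
C[2]: E(K, 92) = 9C; FB ⊕ 9C = 67.
C[3]: E(K, 67) = 69; C7 ⊕ 69 = AE.

C[0] = 87, C[1] = 92, C[2] = 67, C[3] = AE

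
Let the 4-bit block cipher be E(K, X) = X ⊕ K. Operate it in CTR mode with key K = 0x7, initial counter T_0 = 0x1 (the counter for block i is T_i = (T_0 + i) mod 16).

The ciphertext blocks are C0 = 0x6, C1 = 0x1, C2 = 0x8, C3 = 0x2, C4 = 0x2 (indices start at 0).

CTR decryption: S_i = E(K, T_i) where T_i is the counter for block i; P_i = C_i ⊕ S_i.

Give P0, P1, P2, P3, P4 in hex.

P0: T = 0x1, S = E(K, T) = 0x6; 0x6 ⊕ 0x6 = 0x0.
P1: T = 0x2, S = E(K, T) = 0x5; 0x1 ⊕ 0x5 = 0x4.
P2: T = 0x3, S = E(K, T) = 0x4; 0x8 ⊕ 0x4 = 0xC.
P3: T = 0x4, S = E(K, T) = 0x3; 0x2 ⊕ 0x3 = 0x1.
P4: T = 0x5, S = E(K, T) = 0x2; 0x2 ⊕ 0x2 = 0x0.

P0 = 0x0, P1 = 0x4, P2 = 0xC, P3 = 0x1, P4 = 0x0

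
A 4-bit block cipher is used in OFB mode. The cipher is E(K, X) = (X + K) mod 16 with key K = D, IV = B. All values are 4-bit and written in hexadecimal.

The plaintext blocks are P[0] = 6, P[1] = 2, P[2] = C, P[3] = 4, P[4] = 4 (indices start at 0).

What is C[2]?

OFB encryption: S_i = E(K, S_{i−1}) with S_{−1} = IV; C_i = P_i ⊕ S_i.
C[0]: S = E(K, B) = 8; 6 ⊕ 8 = E.
C[1]: S = E(K, 8) = 5; 2 ⊕ 5 = 7.
C[2]: S = E(K, 5) = 2; C ⊕ 2 = E.

C[2] = E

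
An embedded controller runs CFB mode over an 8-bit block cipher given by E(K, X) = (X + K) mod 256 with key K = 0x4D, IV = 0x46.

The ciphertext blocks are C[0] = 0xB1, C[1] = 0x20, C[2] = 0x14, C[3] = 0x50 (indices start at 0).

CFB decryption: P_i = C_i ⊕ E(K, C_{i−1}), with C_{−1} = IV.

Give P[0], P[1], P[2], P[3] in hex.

P[0] = 0x22, P[1] = 0xDE, P[2] = 0x79, P[3] = 0x31

P[0]: E(K, 0x46) = 0x93; 0xB1 ⊕ 0x93 = 0x22.
P[1]: E(K, 0xB1) = 0xFE; 0x20 ⊕ 0xFE = 0xDE.
P[2]: E(K, 0x20) = 0x6D; 0x14 ⊕ 0x6D = 0x79.
P[3]: E(K, 0x14) = 0x61; 0x50 ⊕ 0x61 = 0x31.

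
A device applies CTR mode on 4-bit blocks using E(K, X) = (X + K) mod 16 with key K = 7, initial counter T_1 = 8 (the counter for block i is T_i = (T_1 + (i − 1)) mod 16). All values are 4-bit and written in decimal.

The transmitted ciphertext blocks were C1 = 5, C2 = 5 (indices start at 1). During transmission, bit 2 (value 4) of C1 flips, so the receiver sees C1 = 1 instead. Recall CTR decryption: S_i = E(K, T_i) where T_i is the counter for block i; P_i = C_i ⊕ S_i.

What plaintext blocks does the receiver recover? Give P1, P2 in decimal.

P1 = 14, P2 = 5

Only C1 changed, to 1. In CTR, a change in C_i flips the same bit in P_i only; the keystream is unaffected. Decrypting the received ciphertext:
P1: T = 8, S = E(K, T) = 15; 1 ⊕ 15 = 14.
P2: T = 9, S = E(K, T) = 0; 5 ⊕ 0 = 5.
Blocks that differ from the original plaintext: P1.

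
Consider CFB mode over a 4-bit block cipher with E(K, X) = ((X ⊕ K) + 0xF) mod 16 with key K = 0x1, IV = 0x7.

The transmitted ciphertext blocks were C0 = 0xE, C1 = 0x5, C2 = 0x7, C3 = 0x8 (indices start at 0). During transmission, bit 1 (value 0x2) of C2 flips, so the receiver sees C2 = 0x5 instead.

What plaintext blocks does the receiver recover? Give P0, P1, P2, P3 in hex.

P0 = 0xB, P1 = 0xB, P2 = 0x6, P3 = 0xB

CFB decryption: P_i = C_i ⊕ E(K, C_{i−1}), with C_{−1} = IV.
Only C2 changed, to 0x5. In CFB, a change in C_i flips the same bit in P_i and garbles P_{i+1}. Decrypting the received ciphertext:
P0: E(K, 0x7) = 0x5; 0xE ⊕ 0x5 = 0xB.
P1: E(K, 0xE) = 0xE; 0x5 ⊕ 0xE = 0xB.
P2: E(K, 0x5) = 0x3; 0x5 ⊕ 0x3 = 0x6.
P3: E(K, 0x5) = 0x3; 0x8 ⊕ 0x3 = 0xB.
Blocks that differ from the original plaintext: P2, P3.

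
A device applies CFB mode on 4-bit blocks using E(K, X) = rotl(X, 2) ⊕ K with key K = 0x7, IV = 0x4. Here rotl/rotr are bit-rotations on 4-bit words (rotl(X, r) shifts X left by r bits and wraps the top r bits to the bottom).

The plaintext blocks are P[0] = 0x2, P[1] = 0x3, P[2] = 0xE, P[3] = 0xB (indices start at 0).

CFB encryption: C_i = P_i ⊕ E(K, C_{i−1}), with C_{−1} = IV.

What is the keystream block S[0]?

C[0]: E(K, 0x4) = 0x6; 0x2 ⊕ 0x6 = 0x4.
So S[0] = 0x6.

0x6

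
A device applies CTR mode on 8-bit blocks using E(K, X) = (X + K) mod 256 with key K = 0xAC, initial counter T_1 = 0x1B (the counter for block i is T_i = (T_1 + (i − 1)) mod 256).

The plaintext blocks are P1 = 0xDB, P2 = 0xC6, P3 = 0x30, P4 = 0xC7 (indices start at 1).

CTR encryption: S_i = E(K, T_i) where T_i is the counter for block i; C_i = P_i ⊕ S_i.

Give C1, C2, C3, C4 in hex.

C1 = 0x1C, C2 = 0x0E, C3 = 0xF9, C4 = 0x0D

C1: T = 0x1B, S = E(K, T) = 0xC7; 0xDB ⊕ 0xC7 = 0x1C.
C2: T = 0x1C, S = E(K, T) = 0xC8; 0xC6 ⊕ 0xC8 = 0x0E.
C3: T = 0x1D, S = E(K, T) = 0xC9; 0x30 ⊕ 0xC9 = 0xF9.
C4: T = 0x1E, S = E(K, T) = 0xCA; 0xC7 ⊕ 0xCA = 0x0D.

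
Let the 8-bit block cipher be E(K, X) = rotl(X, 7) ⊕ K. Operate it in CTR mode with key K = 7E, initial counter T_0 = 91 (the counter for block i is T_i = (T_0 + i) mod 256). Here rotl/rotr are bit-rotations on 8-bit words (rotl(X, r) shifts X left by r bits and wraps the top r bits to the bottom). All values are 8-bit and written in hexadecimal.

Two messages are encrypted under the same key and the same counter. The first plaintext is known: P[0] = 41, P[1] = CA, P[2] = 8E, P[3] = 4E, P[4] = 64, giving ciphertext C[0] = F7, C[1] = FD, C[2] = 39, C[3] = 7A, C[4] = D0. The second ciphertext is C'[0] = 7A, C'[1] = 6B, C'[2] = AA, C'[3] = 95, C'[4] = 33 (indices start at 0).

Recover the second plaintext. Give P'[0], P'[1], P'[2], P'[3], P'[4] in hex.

P'[0] = CC, P'[1] = 5C, P'[2] = 1D, P'[3] = A1, P'[4] = 87

In CTR with a reused counter, both messages share the same keystream S_i, so C_i ⊕ C'_i = P_i ⊕ P'_i and thus P'_i = P_i ⊕ C_i ⊕ C'_i.
P'[0]: 41 ⊕ F7 ⊕ 7A = CC.
P'[1]: CA ⊕ FD ⊕ 6B = 5C.
P'[2]: 8E ⊕ 39 ⊕ AA = 1D.
P'[3]: 4E ⊕ 7A ⊕ 95 = A1.
P'[4]: 64 ⊕ D0 ⊕ 33 = 87.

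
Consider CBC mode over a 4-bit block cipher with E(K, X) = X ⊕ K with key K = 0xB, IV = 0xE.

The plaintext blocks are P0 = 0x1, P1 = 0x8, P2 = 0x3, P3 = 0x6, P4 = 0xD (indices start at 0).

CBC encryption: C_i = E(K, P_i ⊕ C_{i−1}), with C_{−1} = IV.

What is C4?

C4 = 0x4

C0: P0 ⊕ 0xE = 0xF; E(K, 0xF) = 0x4.
C1: P1 ⊕ 0x4 = 0xC; E(K, 0xC) = 0x7.
C2: P2 ⊕ 0x7 = 0x4; E(K, 0x4) = 0xF.
C3: P3 ⊕ 0xF = 0x9; E(K, 0x9) = 0x2.
C4: P4 ⊕ 0x2 = 0xF; E(K, 0xF) = 0x4.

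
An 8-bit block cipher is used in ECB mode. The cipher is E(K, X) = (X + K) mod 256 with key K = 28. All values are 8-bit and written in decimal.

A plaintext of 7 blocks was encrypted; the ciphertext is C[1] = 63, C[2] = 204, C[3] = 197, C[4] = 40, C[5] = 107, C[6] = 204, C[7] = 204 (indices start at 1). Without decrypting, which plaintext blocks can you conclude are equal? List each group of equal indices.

P[2] = P[6] = P[7]

ECB encrypts each block independently with the same key, so equal ciphertext blocks imply equal plaintext blocks.
C[2] = C[6] = C[7] = 204, so P[2] = P[6] = P[7].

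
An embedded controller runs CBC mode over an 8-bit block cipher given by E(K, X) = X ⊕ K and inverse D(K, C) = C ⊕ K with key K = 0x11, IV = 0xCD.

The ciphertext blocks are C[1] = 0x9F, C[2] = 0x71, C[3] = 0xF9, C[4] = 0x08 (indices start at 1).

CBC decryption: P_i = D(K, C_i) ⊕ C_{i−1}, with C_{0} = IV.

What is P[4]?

P[4]: D(K, 0x08) = 0x19; 0x19 ⊕ 0xF9 = 0xE0.

P[4] = 0xE0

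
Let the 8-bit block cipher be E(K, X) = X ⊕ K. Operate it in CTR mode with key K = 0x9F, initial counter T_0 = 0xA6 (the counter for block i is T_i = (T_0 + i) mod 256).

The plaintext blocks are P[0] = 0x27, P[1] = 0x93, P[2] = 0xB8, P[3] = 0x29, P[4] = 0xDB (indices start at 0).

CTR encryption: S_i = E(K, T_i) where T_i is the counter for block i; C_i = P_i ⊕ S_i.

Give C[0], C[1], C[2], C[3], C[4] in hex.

C[0]: T = 0xA6, S = E(K, T) = 0x39; 0x27 ⊕ 0x39 = 0x1E.
C[1]: T = 0xA7, S = E(K, T) = 0x38; 0x93 ⊕ 0x38 = 0xAB.
C[2]: T = 0xA8, S = E(K, T) = 0x37; 0xB8 ⊕ 0x37 = 0x8F.
C[3]: T = 0xA9, S = E(K, T) = 0x36; 0x29 ⊕ 0x36 = 0x1F.
C[4]: T = 0xAA, S = E(K, T) = 0x35; 0xDB ⊕ 0x35 = 0xEE.

C[0] = 0x1E, C[1] = 0xAB, C[2] = 0x8F, C[3] = 0x1F, C[4] = 0xEE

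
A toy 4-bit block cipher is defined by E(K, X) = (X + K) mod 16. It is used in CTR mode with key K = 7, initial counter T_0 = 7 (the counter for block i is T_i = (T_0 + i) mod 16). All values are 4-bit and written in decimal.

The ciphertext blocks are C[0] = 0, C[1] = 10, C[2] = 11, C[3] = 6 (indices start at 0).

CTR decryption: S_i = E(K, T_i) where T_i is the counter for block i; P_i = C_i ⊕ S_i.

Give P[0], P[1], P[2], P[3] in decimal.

P[0] = 14, P[1] = 5, P[2] = 11, P[3] = 7

P[0]: T = 7, S = E(K, T) = 14; 0 ⊕ 14 = 14.
P[1]: T = 8, S = E(K, T) = 15; 10 ⊕ 15 = 5.
P[2]: T = 9, S = E(K, T) = 0; 11 ⊕ 0 = 11.
P[3]: T = 10, S = E(K, T) = 1; 6 ⊕ 1 = 7.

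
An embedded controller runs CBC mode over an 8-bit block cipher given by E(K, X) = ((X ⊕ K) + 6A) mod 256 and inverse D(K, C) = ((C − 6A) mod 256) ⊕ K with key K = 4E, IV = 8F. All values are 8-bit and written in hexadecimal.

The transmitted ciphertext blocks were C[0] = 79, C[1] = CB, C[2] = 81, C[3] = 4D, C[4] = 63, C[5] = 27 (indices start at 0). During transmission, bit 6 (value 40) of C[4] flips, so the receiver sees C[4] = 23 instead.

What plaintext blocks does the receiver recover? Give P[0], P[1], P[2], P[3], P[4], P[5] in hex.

P[0] = CE, P[1] = 56, P[2] = 92, P[3] = 2C, P[4] = BA, P[5] = D0

CBC decryption: P_i = D(K, C_i) ⊕ C_{i−1}, with C_{−1} = IV.
Only C[4] changed, to 23. In CBC, a change in C_i garbles P_i and flips the same bit in P_{i+1}. Decrypting the received ciphertext:
P[0]: D(K, 79) = 41; 41 ⊕ 8F = CE.
P[1]: D(K, CB) = 2F; 2F ⊕ 79 = 56.
P[2]: D(K, 81) = 59; 59 ⊕ CB = 92.
P[3]: D(K, 4D) = AD; AD ⊕ 81 = 2C.
P[4]: D(K, 23) = F7; F7 ⊕ 4D = BA.
P[5]: D(K, 27) = F3; F3 ⊕ 23 = D0.
Blocks that differ from the original plaintext: P[4], P[5].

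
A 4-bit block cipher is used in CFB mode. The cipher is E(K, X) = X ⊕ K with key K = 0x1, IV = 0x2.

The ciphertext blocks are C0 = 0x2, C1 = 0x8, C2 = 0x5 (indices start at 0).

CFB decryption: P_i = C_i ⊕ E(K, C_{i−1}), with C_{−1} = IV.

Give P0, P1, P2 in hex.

P0 = 0x1, P1 = 0xB, P2 = 0xC

P0: E(K, 0x2) = 0x3; 0x2 ⊕ 0x3 = 0x1.
P1: E(K, 0x2) = 0x3; 0x8 ⊕ 0x3 = 0xB.
P2: E(K, 0x8) = 0x9; 0x5 ⊕ 0x9 = 0xC.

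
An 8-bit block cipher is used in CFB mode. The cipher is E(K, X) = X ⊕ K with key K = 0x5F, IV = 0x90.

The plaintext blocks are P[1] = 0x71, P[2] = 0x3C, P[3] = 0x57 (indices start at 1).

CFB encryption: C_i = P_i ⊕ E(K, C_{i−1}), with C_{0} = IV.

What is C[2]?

C[2] = 0xDD

C[1]: E(K, 0x90) = 0xCF; 0x71 ⊕ 0xCF = 0xBE.
C[2]: E(K, 0xBE) = 0xE1; 0x3C ⊕ 0xE1 = 0xDD.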